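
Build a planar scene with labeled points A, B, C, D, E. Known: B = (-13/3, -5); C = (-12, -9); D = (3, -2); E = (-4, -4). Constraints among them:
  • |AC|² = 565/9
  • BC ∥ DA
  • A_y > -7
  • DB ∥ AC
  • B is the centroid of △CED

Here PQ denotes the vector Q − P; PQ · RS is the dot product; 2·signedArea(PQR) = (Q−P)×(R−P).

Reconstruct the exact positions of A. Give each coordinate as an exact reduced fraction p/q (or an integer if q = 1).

1. A_x = -14/3  [DB ∥ AC ∩ BC ∥ DA]
2. A_y = -6  [DB ∥ AC ∩ BC ∥ DA]
   → A = (-14/3, -6)

A = (-14/3, -6)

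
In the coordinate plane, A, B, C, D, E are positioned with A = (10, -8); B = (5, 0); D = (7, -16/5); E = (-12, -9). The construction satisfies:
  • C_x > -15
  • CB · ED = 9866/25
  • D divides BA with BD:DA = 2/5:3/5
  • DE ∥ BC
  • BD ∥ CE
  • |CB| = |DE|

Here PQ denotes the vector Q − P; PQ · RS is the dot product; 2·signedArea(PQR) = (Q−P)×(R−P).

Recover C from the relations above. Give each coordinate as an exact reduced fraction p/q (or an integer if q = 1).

C = (-14, -29/5)

1. C_x = -14  [BD ∥ CE ∩ DE ∥ BC]
2. C_y = -29/5  [BD ∥ CE ∩ DE ∥ BC]
   → C = (-14, -29/5)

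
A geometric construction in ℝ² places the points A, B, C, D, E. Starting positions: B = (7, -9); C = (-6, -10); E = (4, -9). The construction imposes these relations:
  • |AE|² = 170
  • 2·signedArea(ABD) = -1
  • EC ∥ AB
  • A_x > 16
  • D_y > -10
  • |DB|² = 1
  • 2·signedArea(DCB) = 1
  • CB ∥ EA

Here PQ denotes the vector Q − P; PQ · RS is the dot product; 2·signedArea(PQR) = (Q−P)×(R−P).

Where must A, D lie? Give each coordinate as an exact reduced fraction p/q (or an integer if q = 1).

A = (17, -8)
D = (6, -9)

1. A_x = 17  [EC ∥ AB ∩ CB ∥ EA]
2. A_y = -8  [EC ∥ AB ∩ CB ∥ EA]
   → A = (17, -8)
3. D_x = 6  [2·signedArea(DCB) = 1 ∩ 2·signedArea(ABD) = -1]
4. D_y = -9  [2·signedArea(DCB) = 1 ∩ 2·signedArea(ABD) = -1]
   → D = (6, -9)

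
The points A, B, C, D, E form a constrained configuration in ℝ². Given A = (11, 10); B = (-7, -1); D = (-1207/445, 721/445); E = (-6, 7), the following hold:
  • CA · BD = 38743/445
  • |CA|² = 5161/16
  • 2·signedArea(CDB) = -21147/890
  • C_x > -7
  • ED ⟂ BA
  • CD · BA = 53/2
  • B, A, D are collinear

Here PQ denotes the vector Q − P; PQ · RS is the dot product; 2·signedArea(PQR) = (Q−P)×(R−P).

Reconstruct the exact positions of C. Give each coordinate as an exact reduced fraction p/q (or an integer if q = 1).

1. C_x = -25/4  [CA · BD = 38743/445 ∩ 2·signedArea(CDB) = -21147/890]
2. C_y = 5  [CA · BD = 38743/445 ∩ 2·signedArea(CDB) = -21147/890]
   → C = (-25/4, 5)

C = (-25/4, 5)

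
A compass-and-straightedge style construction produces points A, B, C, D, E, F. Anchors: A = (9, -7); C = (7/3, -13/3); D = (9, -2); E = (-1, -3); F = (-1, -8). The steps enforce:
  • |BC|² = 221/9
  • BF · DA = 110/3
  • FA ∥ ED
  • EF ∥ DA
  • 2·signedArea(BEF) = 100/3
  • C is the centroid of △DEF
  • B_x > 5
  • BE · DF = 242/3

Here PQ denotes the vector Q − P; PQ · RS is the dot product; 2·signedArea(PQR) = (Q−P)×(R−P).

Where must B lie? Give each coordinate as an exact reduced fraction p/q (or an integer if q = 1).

1. B_x = 17/3  [2·signedArea(BEF) = 100/3 ∩ BE · DF = 242/3]
2. B_y = -2/3  [2·signedArea(BEF) = 100/3 ∩ BE · DF = 242/3]
   → B = (17/3, -2/3)

B = (17/3, -2/3)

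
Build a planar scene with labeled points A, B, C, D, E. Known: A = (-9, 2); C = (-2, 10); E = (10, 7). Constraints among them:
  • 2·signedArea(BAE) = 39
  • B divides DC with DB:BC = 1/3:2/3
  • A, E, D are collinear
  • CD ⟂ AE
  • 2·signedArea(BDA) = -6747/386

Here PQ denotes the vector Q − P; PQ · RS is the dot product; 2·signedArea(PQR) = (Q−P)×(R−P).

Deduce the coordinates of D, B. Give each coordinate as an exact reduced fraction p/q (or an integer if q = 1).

B = (-191/193, 1189/193)
D = (-187/386, 1637/386)

1. D_x = -187/386  [A, E, D are collinear ∩ CD ⟂ AE]
2. D_y = 1637/386  [A, E, D are collinear ∩ CD ⟂ AE]
   → D = (-187/386, 1637/386)
3. B_x = -191/193  [B divides DC with DB:BC = 1/3:2/3]
4. B_y = 1189/193  [B divides DC with DB:BC = 1/3:2/3]
   → B = (-191/193, 1189/193)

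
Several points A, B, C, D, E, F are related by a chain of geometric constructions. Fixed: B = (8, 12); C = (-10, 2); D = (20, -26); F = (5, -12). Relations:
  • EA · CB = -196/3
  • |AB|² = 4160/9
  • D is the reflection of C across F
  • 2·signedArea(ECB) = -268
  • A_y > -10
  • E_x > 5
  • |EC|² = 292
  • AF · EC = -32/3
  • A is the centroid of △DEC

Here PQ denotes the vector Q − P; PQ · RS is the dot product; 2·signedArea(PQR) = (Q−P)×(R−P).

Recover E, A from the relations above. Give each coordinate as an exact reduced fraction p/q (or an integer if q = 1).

A = (16/3, -28/3)
E = (6, -4)

1. E_x = 6  [line -10·x + 18·y + 132 = 0 ∩ |EC|² = 292]
2. E_y = -4  [line -10·x + 18·y + 132 = 0 ∩ |EC|² = 292]
   → E = (6, -4)
3. A_x = 16/3  [A is the centroid of △DEC]
4. A_y = -28/3  [A is the centroid of △DEC]
   → A = (16/3, -28/3)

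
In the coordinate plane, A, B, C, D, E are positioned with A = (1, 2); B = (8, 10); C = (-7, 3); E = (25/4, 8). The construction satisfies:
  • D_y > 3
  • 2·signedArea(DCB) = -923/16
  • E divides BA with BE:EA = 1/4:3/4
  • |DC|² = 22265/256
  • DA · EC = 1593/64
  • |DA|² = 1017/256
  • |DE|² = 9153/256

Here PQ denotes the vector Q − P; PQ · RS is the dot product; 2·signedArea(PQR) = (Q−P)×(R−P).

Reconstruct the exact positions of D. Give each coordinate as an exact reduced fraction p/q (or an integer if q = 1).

1. D_x = 37/16  [2·signedArea(DCB) = -923/16 ∩ DA · EC = 1593/64]
2. D_y = 7/2  [2·signedArea(DCB) = -923/16 ∩ DA · EC = 1593/64]
   → D = (37/16, 7/2)

D = (37/16, 7/2)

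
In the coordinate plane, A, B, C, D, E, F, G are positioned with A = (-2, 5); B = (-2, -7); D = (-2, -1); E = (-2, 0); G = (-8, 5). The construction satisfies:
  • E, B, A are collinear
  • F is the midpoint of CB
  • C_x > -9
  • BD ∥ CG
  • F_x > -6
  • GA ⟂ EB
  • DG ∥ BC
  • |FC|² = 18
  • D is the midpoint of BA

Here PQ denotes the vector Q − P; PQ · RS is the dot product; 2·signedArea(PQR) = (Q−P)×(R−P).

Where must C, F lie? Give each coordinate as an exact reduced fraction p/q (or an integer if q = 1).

1. C_x = -8  [BD ∥ CG ∩ DG ∥ BC]
2. C_y = -1  [BD ∥ CG ∩ DG ∥ BC]
   → C = (-8, -1)
3. F_x = -5  [F is the midpoint of CB]
4. F_y = -4  [F is the midpoint of CB]
   → F = (-5, -4)

C = (-8, -1)
F = (-5, -4)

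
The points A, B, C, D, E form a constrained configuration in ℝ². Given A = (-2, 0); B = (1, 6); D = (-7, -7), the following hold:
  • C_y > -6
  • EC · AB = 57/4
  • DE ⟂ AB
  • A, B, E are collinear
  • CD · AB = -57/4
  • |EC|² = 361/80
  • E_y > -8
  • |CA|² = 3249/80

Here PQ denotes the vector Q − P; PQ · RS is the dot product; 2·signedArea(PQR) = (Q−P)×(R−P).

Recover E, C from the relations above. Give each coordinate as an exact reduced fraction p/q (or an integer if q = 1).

C = (-97/20, -57/10)
E = (-29/5, -38/5)

1. E_x = -29/5  [A, B, E are collinear ∩ DE ⟂ AB]
2. E_y = -38/5  [A, B, E are collinear ∩ DE ⟂ AB]
   → E = (-29/5, -38/5)
3. C_x = -97/20  [line -3·x + -6·y + -195/4 = 0 ∩ |CA|² = 3249/80]
4. C_y = -57/10  [line -3·x + -6·y + -195/4 = 0 ∩ |CA|² = 3249/80]
   → C = (-97/20, -57/10)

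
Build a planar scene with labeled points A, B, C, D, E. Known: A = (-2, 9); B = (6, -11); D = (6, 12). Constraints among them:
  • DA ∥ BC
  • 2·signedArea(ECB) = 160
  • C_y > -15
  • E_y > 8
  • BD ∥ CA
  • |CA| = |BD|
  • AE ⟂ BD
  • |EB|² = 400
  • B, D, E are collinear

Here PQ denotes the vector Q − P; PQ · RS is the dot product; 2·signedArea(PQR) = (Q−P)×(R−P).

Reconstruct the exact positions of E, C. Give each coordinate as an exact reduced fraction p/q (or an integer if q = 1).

1. E_x = 6  [B, D, E are collinear ∩ AE ⟂ BD]
2. E_y = 9  [B, D, E are collinear ∩ AE ⟂ BD]
   → E = (6, 9)
3. C_x = -2  [BD ∥ CA ∩ DA ∥ BC]
4. C_y = -14  [BD ∥ CA ∩ DA ∥ BC]
   → C = (-2, -14)

C = (-2, -14)
E = (6, 9)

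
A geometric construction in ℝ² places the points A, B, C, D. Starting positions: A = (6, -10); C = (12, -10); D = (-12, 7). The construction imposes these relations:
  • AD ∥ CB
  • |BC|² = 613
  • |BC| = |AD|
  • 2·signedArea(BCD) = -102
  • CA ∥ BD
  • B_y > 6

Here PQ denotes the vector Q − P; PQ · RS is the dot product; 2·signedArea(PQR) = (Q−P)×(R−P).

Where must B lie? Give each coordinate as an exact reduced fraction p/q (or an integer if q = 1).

B = (-6, 7)

1. B_x = -6  [CA ∥ BD ∩ AD ∥ CB]
2. B_y = 7  [CA ∥ BD ∩ AD ∥ CB]
   → B = (-6, 7)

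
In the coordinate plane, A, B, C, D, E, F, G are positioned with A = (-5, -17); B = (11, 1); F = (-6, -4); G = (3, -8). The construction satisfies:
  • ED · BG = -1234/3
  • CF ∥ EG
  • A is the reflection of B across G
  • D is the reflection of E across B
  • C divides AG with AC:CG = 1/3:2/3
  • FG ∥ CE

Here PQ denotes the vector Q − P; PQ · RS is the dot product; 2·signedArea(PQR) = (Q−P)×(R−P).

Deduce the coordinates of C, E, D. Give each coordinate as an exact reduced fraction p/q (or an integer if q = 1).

C = (-7/3, -14)
D = (46/3, 20)
E = (20/3, -18)

1. C_x = -7/3  [C divides AG with AC:CG = 1/3:2/3]
2. C_y = -14  [C divides AG with AC:CG = 1/3:2/3]
   → C = (-7/3, -14)
3. E_x = 20/3  [CF ∥ EG ∩ FG ∥ CE]
4. E_y = -18  [CF ∥ EG ∩ FG ∥ CE]
   → E = (20/3, -18)
5. D_x = 46/3  [D is the reflection of E across B]
6. D_y = 20  [D is the reflection of E across B]
   → D = (46/3, 20)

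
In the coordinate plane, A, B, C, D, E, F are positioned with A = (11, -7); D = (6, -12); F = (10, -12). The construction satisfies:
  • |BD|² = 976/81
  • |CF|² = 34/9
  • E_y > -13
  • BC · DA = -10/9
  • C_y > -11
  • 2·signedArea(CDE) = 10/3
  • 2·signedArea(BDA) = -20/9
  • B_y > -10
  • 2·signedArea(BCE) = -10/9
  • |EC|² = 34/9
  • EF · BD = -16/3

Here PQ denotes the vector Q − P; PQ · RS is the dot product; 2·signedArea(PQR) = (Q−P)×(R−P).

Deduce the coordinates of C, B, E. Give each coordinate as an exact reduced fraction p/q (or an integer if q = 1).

1. B_x = 26/3  [line -5·x + 5·y + 830/9 = 0 ∩ |BD|² = 976/81]
2. B_y = -88/9  [line -5·x + 5·y + 830/9 = 0 ∩ |BD|² = 976/81]
   → B = (26/3, -88/9)
3. C_x = 9  [line 5·x + 5·y + 20/3 = 0 ∩ |CF|² = 34/9]
4. C_y = -31/3  [line 5·x + 5·y + 20/3 = 0 ∩ |CF|² = 34/9]
   → C = (9, -31/3)
5. E_x = 8  [2·signedArea(CDE) = 10/3 ∩ 2·signedArea(BCE) = -10/9]
6. E_y = -12  [2·signedArea(CDE) = 10/3 ∩ 2·signedArea(BCE) = -10/9]
   → E = (8, -12)

B = (26/3, -88/9)
C = (9, -31/3)
E = (8, -12)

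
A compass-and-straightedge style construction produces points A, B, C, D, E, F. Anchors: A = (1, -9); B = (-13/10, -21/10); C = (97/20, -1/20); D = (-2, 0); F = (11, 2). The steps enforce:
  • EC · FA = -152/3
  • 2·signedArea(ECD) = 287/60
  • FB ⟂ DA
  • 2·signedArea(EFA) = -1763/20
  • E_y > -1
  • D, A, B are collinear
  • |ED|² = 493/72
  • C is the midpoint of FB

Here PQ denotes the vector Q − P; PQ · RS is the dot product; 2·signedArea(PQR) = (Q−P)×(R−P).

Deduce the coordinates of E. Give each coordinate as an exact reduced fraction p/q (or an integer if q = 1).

E = (31/60, -43/60)

1. E_x = 31/60  [2·signedArea(ECD) = 287/60 ∩ EC · FA = -152/3]
2. E_y = -43/60  [2·signedArea(ECD) = 287/60 ∩ EC · FA = -152/3]
   → E = (31/60, -43/60)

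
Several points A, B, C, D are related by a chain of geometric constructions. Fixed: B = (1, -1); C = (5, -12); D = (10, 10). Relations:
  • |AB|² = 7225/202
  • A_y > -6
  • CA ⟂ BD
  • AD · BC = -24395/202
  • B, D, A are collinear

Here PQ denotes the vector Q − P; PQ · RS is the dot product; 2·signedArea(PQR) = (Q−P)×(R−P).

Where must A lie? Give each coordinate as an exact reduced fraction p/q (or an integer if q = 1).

A = (-563/202, -1137/202)

1. A_x = -563/202  [B, D, A are collinear ∩ CA ⟂ BD]
2. A_y = -1137/202  [B, D, A are collinear ∩ CA ⟂ BD]
   → A = (-563/202, -1137/202)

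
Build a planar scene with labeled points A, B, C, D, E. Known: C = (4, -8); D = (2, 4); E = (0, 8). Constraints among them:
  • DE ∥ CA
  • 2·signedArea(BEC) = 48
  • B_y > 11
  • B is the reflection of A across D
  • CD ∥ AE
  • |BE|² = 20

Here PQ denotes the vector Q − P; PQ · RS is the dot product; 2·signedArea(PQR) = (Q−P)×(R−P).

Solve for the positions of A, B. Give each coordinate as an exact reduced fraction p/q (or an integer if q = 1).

A = (2, -4)
B = (2, 12)

1. A_x = 2  [CD ∥ AE ∩ DE ∥ CA]
2. A_y = -4  [CD ∥ AE ∩ DE ∥ CA]
   → A = (2, -4)
3. B_x = 2  [B is the reflection of A across D]
4. B_y = 12  [B is the reflection of A across D]
   → B = (2, 12)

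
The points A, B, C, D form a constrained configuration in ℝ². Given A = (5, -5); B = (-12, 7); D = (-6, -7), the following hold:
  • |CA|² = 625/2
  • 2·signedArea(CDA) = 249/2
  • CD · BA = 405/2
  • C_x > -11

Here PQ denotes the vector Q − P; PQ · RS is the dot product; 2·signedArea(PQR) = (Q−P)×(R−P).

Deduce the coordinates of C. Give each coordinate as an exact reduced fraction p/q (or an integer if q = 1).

C = (-21/2, 7/2)

1. C_x = -21/2  [2·signedArea(CDA) = 249/2 ∩ CD · BA = 405/2]
2. C_y = 7/2  [2·signedArea(CDA) = 249/2 ∩ CD · BA = 405/2]
   → C = (-21/2, 7/2)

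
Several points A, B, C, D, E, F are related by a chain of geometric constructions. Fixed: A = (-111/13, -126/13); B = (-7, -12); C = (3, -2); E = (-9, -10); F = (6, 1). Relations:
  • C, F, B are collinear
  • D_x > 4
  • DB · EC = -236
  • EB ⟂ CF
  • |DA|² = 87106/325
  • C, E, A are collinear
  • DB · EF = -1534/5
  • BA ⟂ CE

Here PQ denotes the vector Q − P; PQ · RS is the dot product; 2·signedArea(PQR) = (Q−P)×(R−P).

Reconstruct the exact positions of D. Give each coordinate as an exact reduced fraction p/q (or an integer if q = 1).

D = (24/5, -1/5)

1. D_x = 24/5  [DB · EC = -236 ∩ DB · EF = -1534/5]
2. D_y = -1/5  [DB · EC = -236 ∩ DB · EF = -1534/5]
   → D = (24/5, -1/5)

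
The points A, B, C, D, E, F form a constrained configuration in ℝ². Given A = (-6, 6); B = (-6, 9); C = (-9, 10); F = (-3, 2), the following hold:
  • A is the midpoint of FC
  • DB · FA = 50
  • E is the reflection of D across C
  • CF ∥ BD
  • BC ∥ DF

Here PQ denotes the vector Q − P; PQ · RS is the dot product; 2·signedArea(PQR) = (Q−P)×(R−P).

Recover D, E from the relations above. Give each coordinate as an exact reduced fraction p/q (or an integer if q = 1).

D = (0, 1)
E = (-18, 19)

1. D_x = 0  [BC ∥ DF ∩ CF ∥ BD]
2. D_y = 1  [BC ∥ DF ∩ CF ∥ BD]
   → D = (0, 1)
3. E_x = -18  [E is the reflection of D across C]
4. E_y = 19  [E is the reflection of D across C]
   → E = (-18, 19)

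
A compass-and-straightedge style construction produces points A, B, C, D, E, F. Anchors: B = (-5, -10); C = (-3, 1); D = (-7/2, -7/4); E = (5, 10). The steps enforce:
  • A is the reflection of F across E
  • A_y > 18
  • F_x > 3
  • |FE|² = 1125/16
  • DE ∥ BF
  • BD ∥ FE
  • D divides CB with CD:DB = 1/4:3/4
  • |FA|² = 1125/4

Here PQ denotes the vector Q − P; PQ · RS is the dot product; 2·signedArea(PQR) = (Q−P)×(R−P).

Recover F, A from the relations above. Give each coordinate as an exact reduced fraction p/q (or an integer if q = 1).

A = (13/2, 73/4)
F = (7/2, 7/4)

1. F_x = 7/2  [BD ∥ FE ∩ DE ∥ BF]
2. F_y = 7/4  [BD ∥ FE ∩ DE ∥ BF]
   → F = (7/2, 7/4)
3. A_x = 13/2  [A is the reflection of F across E]
4. A_y = 73/4  [A is the reflection of F across E]
   → A = (13/2, 73/4)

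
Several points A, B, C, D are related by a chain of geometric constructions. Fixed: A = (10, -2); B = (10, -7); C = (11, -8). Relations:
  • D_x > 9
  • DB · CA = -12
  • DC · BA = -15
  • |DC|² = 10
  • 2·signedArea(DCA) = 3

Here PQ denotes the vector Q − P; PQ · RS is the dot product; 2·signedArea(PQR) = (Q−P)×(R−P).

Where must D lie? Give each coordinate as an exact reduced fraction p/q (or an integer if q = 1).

D = (10, -5)

1. D_x = 10  [DC · BA = -15 ∩ 2·signedArea(DCA) = 3]
2. D_y = -5  [DC · BA = -15 ∩ 2·signedArea(DCA) = 3]
   → D = (10, -5)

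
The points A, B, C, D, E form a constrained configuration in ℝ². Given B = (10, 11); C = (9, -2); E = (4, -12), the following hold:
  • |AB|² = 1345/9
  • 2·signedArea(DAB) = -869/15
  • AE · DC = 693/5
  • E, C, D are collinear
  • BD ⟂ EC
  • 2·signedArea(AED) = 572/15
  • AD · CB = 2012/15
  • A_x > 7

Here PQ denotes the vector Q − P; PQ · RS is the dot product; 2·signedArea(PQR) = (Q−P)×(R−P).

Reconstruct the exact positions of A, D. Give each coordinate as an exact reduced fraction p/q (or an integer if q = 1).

A = (23/3, -1)
D = (72/5, 44/5)

1. D_x = 72/5  [E, C, D are collinear ∩ BD ⟂ EC]
2. D_y = 44/5  [E, C, D are collinear ∩ BD ⟂ EC]
   → D = (72/5, 44/5)
3. A_x = 23/3  [2·signedArea(AED) = 572/15 ∩ AE · DC = 693/5]
4. A_y = -1  [2·signedArea(AED) = 572/15 ∩ AE · DC = 693/5]
   → A = (23/3, -1)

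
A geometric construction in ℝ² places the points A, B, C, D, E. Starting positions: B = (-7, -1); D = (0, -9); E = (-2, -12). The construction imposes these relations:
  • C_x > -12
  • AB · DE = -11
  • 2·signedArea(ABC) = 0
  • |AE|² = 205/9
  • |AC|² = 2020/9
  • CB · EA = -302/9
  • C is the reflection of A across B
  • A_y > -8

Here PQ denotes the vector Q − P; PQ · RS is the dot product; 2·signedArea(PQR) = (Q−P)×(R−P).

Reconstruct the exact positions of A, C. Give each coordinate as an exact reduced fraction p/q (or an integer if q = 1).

1. A_x = -3  [line 2·x + 3·y + 28 = 0 ∩ |AE|² = 205/9]
2. A_y = -22/3  [line 2·x + 3·y + 28 = 0 ∩ |AE|² = 205/9]
   → A = (-3, -22/3)
3. C_x = -11  [2·signedArea(ABC) = 0 ∩ C is the reflection of A across B]
4. C_y = 16/3  [2·signedArea(ABC) = 0 ∩ C is the reflection of A across B]
   → C = (-11, 16/3)

A = (-3, -22/3)
C = (-11, 16/3)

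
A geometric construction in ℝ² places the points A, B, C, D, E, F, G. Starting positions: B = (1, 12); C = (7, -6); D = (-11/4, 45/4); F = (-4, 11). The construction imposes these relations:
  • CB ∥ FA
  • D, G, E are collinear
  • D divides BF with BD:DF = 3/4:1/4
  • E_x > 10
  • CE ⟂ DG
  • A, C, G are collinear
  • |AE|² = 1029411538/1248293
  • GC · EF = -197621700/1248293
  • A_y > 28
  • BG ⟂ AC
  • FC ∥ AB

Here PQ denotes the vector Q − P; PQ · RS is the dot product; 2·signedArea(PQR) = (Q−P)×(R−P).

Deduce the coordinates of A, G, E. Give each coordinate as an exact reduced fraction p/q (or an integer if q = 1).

1. A_x = -10  [FC ∥ AB ∩ CB ∥ FA]
2. A_y = 29  [FC ∥ AB ∩ CB ∥ FA]
   → A = (-10, 29)
3. G_x = -923/757  [A, C, G are collinear ∩ BG ⟂ AC]
4. G_y = 8268/757  [A, C, G are collinear ∩ BG ⟂ AC]
   → G = (-923/757, 8268/757)
5. E_x = 12614723/1248293  [D, G, E are collinear ∩ CE ⟂ DG]
6. E_y = 10605282/1248293  [D, G, E are collinear ∩ CE ⟂ DG]
   → E = (12614723/1248293, 10605282/1248293)

A = (-10, 29)
E = (12614723/1248293, 10605282/1248293)
G = (-923/757, 8268/757)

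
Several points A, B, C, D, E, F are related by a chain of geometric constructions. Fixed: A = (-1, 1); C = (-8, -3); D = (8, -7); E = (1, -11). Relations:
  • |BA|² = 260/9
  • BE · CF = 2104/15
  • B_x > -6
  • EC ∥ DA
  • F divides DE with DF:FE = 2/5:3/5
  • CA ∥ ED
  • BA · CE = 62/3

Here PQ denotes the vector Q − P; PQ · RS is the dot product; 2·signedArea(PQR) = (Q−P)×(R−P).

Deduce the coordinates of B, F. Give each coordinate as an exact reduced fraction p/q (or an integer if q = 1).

B = (-17/3, -5/3)
F = (26/5, -43/5)

1. F_x = 26/5  [F divides DE with DF:FE = 2/5:3/5]
2. F_y = -43/5  [F divides DE with DF:FE = 2/5:3/5]
   → F = (26/5, -43/5)
3. B_x = -17/3  [BE · CF = 2104/15 ∩ BA · CE = 62/3]
4. B_y = -5/3  [BE · CF = 2104/15 ∩ BA · CE = 62/3]
   → B = (-17/3, -5/3)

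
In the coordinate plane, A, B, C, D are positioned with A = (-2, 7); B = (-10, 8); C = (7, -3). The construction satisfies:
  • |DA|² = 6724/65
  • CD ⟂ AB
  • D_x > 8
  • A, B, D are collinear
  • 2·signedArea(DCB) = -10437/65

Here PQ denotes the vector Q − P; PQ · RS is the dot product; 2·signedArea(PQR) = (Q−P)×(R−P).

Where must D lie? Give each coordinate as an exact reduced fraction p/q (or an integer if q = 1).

1. D_x = 526/65  [A, B, D are collinear ∩ CD ⟂ AB]
2. D_y = 373/65  [A, B, D are collinear ∩ CD ⟂ AB]
   → D = (526/65, 373/65)

D = (526/65, 373/65)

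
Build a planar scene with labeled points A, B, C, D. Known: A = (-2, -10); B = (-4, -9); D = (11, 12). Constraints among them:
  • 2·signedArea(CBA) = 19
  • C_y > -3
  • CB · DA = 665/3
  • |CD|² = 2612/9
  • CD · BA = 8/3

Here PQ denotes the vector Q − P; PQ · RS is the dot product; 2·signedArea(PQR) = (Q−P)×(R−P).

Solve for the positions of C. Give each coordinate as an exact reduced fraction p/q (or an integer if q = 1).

C = (7/3, -8/3)

1. C_x = 7/3  [2·signedArea(CBA) = 19 ∩ CD · BA = 8/3]
2. C_y = -8/3  [2·signedArea(CBA) = 19 ∩ CD · BA = 8/3]
   → C = (7/3, -8/3)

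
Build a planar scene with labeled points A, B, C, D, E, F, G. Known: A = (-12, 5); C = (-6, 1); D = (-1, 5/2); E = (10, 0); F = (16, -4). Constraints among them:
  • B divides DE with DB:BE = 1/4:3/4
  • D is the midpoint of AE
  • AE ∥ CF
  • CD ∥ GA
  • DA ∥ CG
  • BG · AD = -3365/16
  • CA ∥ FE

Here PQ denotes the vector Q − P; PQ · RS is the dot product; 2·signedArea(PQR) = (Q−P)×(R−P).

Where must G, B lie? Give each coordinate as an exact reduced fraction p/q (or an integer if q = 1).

B = (7/4, 15/8)
G = (-17, 7/2)

1. G_x = -17  [CD ∥ GA ∩ DA ∥ CG]
2. G_y = 7/2  [CD ∥ GA ∩ DA ∥ CG]
   → G = (-17, 7/2)
3. B_x = 7/4  [B divides DE with DB:BE = 1/4:3/4]
4. B_y = 15/8  [B divides DE with DB:BE = 1/4:3/4]
   → B = (7/4, 15/8)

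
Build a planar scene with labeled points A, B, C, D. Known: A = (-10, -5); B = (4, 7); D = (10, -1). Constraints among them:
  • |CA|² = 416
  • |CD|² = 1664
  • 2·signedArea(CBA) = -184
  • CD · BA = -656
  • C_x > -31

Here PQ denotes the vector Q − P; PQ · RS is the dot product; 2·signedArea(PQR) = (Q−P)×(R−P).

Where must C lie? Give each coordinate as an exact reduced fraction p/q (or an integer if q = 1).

C = (-30, -9)

1. C_x = -30  [CD · BA = -656 ∩ 2·signedArea(CBA) = -184]
2. C_y = -9  [CD · BA = -656 ∩ 2·signedArea(CBA) = -184]
   → C = (-30, -9)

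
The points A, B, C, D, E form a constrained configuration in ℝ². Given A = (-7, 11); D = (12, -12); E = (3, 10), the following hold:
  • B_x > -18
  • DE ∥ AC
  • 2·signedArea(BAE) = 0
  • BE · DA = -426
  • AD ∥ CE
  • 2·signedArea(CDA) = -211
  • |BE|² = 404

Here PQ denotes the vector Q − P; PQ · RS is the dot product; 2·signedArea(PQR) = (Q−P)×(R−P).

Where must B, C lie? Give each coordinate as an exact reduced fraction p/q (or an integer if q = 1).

B = (-17, 12)
C = (-16, 33)

1. B_x = -17  [2·signedArea(BAE) = 0 ∩ BE · DA = -426]
2. B_y = 12  [2·signedArea(BAE) = 0 ∩ BE · DA = -426]
   → B = (-17, 12)
3. C_x = -16  [AD ∥ CE ∩ DE ∥ AC]
4. C_y = 33  [AD ∥ CE ∩ DE ∥ AC]
   → C = (-16, 33)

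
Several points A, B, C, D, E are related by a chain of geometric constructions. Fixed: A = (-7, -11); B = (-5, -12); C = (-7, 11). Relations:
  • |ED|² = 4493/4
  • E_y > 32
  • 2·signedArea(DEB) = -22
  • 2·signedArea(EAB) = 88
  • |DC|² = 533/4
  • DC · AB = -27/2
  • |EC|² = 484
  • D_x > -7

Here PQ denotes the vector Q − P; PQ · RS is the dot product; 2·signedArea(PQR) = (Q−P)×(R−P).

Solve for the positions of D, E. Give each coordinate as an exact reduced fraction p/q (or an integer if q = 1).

1. E_x = -7  [line 1·x + 2·y + -59 = 0 ∩ |EC|² = 484]
2. E_y = 33  [line 1·x + 2·y + -59 = 0 ∩ |EC|² = 484]
   → E = (-7, 33)
3. D_x = -6  [2·signedArea(DEB) = -22 ∩ DC · AB = -27/2]
4. D_y = -1/2  [2·signedArea(DEB) = -22 ∩ DC · AB = -27/2]
   → D = (-6, -1/2)

D = (-6, -1/2)
E = (-7, 33)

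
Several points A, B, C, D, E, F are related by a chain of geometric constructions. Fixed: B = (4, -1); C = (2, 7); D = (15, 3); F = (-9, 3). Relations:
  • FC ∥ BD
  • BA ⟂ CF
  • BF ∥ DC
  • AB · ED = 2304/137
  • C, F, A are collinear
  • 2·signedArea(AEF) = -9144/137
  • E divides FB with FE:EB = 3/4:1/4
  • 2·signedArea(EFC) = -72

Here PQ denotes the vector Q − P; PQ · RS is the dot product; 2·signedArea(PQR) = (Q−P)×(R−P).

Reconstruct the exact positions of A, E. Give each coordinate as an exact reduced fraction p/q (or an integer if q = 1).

A = (164/137, 919/137)
E = (3/4, 0)

1. A_x = 164/137  [C, F, A are collinear ∩ BA ⟂ CF]
2. A_y = 919/137  [C, F, A are collinear ∩ BA ⟂ CF]
   → A = (164/137, 919/137)
3. E_x = 3/4  [E divides FB with FE:EB = 3/4:1/4]
4. E_y = 0  [E divides FB with FE:EB = 3/4:1/4]
   → E = (3/4, 0)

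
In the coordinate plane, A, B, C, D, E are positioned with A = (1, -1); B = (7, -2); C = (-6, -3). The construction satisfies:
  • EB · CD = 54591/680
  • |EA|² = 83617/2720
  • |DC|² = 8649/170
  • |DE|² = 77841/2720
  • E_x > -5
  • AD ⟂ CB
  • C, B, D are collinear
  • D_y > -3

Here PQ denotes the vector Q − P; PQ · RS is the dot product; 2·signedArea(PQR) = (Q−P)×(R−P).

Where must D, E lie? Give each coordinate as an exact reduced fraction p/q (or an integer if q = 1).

D = (189/170, -417/170)
E = (-2871/680, -1947/680)

1. D_x = 189/170  [C, B, D are collinear ∩ AD ⟂ CB]
2. D_y = -417/170  [C, B, D are collinear ∩ AD ⟂ CB]
   → D = (189/170, -417/170)
3. E_x = -2871/680  [line -1209/170·x + -93/170·y + -21483/680 = 0 ∩ |DE|² = 77841/2720]
4. E_y = -1947/680  [line -1209/170·x + -93/170·y + -21483/680 = 0 ∩ |DE|² = 77841/2720]
   → E = (-2871/680, -1947/680)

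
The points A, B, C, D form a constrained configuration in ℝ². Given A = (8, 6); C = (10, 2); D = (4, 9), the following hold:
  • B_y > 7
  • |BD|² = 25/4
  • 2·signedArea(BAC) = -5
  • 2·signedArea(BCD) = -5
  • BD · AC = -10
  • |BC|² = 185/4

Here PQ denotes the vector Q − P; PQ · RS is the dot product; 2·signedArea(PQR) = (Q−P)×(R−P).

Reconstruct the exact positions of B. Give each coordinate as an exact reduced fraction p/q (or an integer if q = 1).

1. B_x = 6  [2·signedArea(BAC) = -5 ∩ 2·signedArea(BCD) = -5]
2. B_y = 15/2  [2·signedArea(BAC) = -5 ∩ 2·signedArea(BCD) = -5]
   → B = (6, 15/2)

B = (6, 15/2)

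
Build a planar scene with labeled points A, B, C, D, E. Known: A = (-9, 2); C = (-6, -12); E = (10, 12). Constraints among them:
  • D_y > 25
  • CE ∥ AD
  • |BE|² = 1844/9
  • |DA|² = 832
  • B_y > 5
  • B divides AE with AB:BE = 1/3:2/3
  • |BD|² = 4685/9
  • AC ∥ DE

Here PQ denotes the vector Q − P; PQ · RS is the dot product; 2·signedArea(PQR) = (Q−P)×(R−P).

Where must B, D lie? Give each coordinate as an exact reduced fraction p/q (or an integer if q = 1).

1. B_x = -8/3  [B divides AE with AB:BE = 1/3:2/3]
2. B_y = 16/3  [B divides AE with AB:BE = 1/3:2/3]
   → B = (-8/3, 16/3)
3. D_x = 7  [AC ∥ DE ∩ CE ∥ AD]
4. D_y = 26  [AC ∥ DE ∩ CE ∥ AD]
   → D = (7, 26)

B = (-8/3, 16/3)
D = (7, 26)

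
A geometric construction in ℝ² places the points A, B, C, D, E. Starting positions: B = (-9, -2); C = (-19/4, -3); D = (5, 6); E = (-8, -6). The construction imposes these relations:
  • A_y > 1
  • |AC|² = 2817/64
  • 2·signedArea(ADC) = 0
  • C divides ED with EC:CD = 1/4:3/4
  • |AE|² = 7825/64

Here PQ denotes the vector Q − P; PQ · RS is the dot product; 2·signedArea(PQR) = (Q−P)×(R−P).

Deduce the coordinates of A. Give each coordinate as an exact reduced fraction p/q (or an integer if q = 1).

A = (1/8, 3/2)

1. A_x = 1/8  [line 9·x + -39/4·y + 27/2 = 0 ∩ |AE|² = 7825/64]
2. A_y = 3/2  [line 9·x + -39/4·y + 27/2 = 0 ∩ |AE|² = 7825/64]
   → A = (1/8, 3/2)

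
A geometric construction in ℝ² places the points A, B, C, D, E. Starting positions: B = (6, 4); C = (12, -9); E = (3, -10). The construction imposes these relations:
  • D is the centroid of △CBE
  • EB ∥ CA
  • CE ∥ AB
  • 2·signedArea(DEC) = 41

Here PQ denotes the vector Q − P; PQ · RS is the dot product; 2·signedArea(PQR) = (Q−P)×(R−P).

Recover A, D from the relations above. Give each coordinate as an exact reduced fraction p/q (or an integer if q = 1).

1. A_x = 15  [CE ∥ AB ∩ EB ∥ CA]
2. A_y = 5  [CE ∥ AB ∩ EB ∥ CA]
   → A = (15, 5)
3. D_x = 7  [D is the centroid of △CBE]
4. D_y = -5  [D is the centroid of △CBE]
   → D = (7, -5)

A = (15, 5)
D = (7, -5)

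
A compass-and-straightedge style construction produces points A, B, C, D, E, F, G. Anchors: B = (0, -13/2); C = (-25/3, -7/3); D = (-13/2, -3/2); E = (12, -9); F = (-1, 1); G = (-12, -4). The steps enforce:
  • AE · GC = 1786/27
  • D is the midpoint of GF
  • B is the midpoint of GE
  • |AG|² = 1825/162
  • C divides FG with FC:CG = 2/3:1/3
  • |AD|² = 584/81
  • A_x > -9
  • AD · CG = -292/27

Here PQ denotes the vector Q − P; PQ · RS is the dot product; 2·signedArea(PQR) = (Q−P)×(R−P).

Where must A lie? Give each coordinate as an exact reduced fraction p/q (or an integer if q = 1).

A = (-161/18, -47/18)

1. A_x = -161/18  [line 11/3·x + 5/3·y + 1003/27 = 0 ∩ |AG|² = 1825/162]
2. A_y = -47/18  [line 11/3·x + 5/3·y + 1003/27 = 0 ∩ |AG|² = 1825/162]
   → A = (-161/18, -47/18)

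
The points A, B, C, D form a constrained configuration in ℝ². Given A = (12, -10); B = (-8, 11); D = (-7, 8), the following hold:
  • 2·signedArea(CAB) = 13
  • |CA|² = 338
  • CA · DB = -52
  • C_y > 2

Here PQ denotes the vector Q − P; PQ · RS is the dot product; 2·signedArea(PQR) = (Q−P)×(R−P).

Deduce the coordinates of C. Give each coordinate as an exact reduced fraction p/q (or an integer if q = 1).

1. C_x = -1  [2·signedArea(CAB) = 13 ∩ CA · DB = -52]
2. C_y = 3  [2·signedArea(CAB) = 13 ∩ CA · DB = -52]
   → C = (-1, 3)

C = (-1, 3)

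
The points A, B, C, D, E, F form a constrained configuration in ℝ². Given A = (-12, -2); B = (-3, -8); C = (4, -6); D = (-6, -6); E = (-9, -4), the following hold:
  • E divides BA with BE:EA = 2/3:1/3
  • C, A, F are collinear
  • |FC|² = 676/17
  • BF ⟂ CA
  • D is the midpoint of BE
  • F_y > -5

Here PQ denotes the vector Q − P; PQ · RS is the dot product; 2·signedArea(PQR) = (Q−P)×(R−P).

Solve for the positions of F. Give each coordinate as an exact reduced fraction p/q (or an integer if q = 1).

1. F_x = -36/17  [C, A, F are collinear ∩ BF ⟂ CA]
2. F_y = -76/17  [C, A, F are collinear ∩ BF ⟂ CA]
   → F = (-36/17, -76/17)

F = (-36/17, -76/17)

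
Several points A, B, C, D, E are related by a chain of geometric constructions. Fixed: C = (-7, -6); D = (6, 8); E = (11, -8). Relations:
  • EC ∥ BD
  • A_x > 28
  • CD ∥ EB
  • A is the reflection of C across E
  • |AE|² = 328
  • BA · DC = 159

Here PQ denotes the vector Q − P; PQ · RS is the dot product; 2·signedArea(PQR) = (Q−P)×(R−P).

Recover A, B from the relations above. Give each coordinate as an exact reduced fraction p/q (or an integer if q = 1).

1. A_x = 29  [A is the reflection of C across E]
2. A_y = -10  [A is the reflection of C across E]
   → A = (29, -10)
3. B_x = 24  [EC ∥ BD ∩ CD ∥ EB]
4. B_y = 6  [EC ∥ BD ∩ CD ∥ EB]
   → B = (24, 6)

A = (29, -10)
B = (24, 6)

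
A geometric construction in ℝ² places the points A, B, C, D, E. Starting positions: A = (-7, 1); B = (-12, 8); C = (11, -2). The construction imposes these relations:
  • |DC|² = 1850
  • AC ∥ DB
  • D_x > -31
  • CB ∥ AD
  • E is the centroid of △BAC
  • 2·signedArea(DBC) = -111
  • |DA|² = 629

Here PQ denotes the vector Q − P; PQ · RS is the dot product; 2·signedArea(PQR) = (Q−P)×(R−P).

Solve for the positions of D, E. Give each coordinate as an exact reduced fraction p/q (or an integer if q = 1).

D = (-30, 11)
E = (-8/3, 7/3)

1. D_x = -30  [AC ∥ DB ∩ CB ∥ AD]
2. D_y = 11  [AC ∥ DB ∩ CB ∥ AD]
   → D = (-30, 11)
3. E_x = -8/3  [E is the centroid of △BAC]
4. E_y = 7/3  [E is the centroid of △BAC]
   → E = (-8/3, 7/3)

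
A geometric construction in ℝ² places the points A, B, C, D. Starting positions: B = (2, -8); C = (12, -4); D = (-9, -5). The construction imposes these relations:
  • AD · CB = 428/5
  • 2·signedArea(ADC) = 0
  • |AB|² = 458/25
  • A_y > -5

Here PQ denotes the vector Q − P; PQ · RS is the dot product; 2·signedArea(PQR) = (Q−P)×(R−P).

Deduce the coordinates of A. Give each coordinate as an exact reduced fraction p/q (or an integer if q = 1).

1. A_x = -3/5  [2·signedArea(ADC) = 0 ∩ AD · CB = 428/5]
2. A_y = -23/5  [2·signedArea(ADC) = 0 ∩ AD · CB = 428/5]
   → A = (-3/5, -23/5)

A = (-3/5, -23/5)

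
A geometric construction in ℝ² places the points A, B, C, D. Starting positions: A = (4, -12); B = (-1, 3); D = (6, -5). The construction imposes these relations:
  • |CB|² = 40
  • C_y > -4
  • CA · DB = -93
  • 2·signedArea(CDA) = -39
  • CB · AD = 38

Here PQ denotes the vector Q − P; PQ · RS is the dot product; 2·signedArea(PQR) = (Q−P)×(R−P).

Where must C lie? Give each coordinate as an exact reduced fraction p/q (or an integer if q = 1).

1. C_x = 1  [2·signedArea(CDA) = -39 ∩ CA · DB = -93]
2. C_y = -3  [2·signedArea(CDA) = -39 ∩ CA · DB = -93]
   → C = (1, -3)

C = (1, -3)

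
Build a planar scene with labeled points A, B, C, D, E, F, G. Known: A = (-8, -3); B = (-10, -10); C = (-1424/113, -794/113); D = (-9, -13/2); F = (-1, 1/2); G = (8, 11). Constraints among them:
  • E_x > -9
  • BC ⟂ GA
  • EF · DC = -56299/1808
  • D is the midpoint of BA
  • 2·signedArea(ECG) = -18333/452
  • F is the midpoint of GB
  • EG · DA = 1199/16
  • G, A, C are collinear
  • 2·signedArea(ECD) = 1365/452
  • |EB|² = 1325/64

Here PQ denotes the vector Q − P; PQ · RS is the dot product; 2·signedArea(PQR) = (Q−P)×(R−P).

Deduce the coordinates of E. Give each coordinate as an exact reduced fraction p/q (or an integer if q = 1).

E = (-35/4, -45/8)

1. E_x = -35/4  [2·signedArea(ECD) = 1365/452 ∩ EG · DA = 1199/16]
2. E_y = -45/8  [2·signedArea(ECD) = 1365/452 ∩ EG · DA = 1199/16]
   → E = (-35/4, -45/8)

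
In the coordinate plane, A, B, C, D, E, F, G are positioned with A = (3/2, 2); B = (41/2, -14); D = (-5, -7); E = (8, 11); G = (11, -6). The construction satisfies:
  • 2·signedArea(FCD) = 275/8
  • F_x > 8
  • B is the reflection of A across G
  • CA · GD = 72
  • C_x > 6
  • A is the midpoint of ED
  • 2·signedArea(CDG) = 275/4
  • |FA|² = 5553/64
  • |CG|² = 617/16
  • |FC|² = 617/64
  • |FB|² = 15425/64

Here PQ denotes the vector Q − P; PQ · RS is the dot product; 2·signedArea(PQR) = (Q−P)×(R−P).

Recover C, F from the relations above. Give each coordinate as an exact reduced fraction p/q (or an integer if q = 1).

C = (25/4, -2)
F = (69/8, -4)

1. C_x = 25/4  [2·signedArea(CDG) = 275/4 ∩ CA · GD = 72]
2. C_y = -2  [2·signedArea(CDG) = 275/4 ∩ CA · GD = 72]
   → C = (25/4, -2)
3. F_x = 69/8  [line 5·x + -45/4·y + -705/8 = 0 ∩ |FC|² = 617/64]
4. F_y = -4  [line 5·x + -45/4·y + -705/8 = 0 ∩ |FC|² = 617/64]
   → F = (69/8, -4)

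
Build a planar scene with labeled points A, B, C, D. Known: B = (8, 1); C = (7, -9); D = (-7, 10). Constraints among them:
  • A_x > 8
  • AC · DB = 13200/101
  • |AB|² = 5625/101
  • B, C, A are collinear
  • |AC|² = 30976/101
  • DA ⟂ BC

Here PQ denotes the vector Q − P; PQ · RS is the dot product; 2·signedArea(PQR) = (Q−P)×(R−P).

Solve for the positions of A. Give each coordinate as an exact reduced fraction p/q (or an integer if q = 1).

A = (883/101, 851/101)

1. A_x = 883/101  [B, C, A are collinear ∩ DA ⟂ BC]
2. A_y = 851/101  [B, C, A are collinear ∩ DA ⟂ BC]
   → A = (883/101, 851/101)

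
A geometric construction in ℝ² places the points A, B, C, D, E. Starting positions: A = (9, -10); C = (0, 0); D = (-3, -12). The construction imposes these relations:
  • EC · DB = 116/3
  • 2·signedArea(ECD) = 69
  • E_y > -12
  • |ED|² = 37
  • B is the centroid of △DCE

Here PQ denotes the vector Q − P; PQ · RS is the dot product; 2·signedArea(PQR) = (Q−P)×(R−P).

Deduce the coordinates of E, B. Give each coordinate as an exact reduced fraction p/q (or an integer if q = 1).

B = (0, -23/3)
E = (3, -11)

1. E_x = 3  [line 12·x + -3·y + -69 = 0 ∩ |ED|² = 37]
2. E_y = -11  [line 12·x + -3·y + -69 = 0 ∩ |ED|² = 37]
   → E = (3, -11)
3. B_x = 0  [B is the centroid of △DCE]
4. B_y = -23/3  [B is the centroid of △DCE]
   → B = (0, -23/3)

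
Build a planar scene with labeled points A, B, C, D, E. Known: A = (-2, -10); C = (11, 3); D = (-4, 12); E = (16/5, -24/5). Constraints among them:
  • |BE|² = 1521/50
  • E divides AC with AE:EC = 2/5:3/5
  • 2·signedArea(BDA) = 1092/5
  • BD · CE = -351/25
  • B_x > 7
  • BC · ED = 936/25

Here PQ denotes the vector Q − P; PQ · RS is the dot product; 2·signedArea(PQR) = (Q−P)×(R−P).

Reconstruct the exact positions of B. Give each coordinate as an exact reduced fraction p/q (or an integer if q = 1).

B = (71/10, -9/10)

1. B_x = 71/10  [2·signedArea(BDA) = 1092/5 ∩ BC · ED = 936/25]
2. B_y = -9/10  [2·signedArea(BDA) = 1092/5 ∩ BC · ED = 936/25]
   → B = (71/10, -9/10)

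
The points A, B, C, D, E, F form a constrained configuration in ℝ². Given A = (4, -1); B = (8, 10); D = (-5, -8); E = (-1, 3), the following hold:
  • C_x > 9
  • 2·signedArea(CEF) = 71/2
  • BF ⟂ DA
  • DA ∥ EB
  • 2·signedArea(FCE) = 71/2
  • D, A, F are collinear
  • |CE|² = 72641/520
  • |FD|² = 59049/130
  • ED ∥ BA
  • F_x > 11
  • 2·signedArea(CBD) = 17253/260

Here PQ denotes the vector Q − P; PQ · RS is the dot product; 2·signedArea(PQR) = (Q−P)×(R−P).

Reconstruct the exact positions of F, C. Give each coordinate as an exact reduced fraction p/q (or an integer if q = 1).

1. F_x = 1537/130  [D, A, F are collinear ∩ BF ⟂ DA]
2. F_y = 661/130  [D, A, F are collinear ∩ BF ⟂ DA]
   → F = (1537/130, 661/130)
3. C_x = 2577/260  [2·signedArea(CEF) = 71/2 ∩ 2·signedArea(CBD) = 17253/260]
4. C_y = 1961/260  [2·signedArea(CEF) = 71/2 ∩ 2·signedArea(CBD) = 17253/260]
   → C = (2577/260, 1961/260)

C = (2577/260, 1961/260)
F = (1537/130, 661/130)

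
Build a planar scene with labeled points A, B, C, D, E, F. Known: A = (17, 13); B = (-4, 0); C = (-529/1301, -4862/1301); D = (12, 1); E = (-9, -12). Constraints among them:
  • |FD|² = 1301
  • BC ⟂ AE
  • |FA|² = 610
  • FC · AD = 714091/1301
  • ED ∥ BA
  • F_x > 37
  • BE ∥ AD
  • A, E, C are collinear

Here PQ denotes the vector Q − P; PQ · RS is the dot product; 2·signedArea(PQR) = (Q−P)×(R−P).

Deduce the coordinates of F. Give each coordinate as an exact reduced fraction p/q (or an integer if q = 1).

1. F_x = 38  [line 5·x + 12·y + -502 = 0 ∩ |FD|² = 1301]
2. F_y = 26  [line 5·x + 12·y + -502 = 0 ∩ |FD|² = 1301]
   → F = (38, 26)

F = (38, 26)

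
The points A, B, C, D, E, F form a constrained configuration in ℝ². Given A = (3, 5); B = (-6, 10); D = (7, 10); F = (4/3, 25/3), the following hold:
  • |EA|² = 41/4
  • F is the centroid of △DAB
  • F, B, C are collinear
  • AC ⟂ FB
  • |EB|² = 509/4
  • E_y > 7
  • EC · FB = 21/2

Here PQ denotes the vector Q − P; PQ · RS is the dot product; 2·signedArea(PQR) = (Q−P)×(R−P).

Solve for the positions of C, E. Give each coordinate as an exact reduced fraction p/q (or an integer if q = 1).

C = (1852/509, 3975/509)
E = (5, 15/2)

1. C_x = 1852/509  [F, B, C are collinear ∩ AC ⟂ FB]
2. C_y = 3975/509  [F, B, C are collinear ∩ AC ⟂ FB]
   → C = (1852/509, 3975/509)
3. E_x = 5  [line 22/3·x + -5/3·y + -145/6 = 0 ∩ |EA|² = 41/4]
4. E_y = 15/2  [line 22/3·x + -5/3·y + -145/6 = 0 ∩ |EA|² = 41/4]
   → E = (5, 15/2)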